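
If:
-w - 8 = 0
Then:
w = -8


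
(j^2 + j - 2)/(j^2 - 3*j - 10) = (j - 1)/(j - 5)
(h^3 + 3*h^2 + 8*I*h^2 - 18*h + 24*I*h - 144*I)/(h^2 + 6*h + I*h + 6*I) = (h^2 + h*(-3 + 8*I) - 24*I)/(h + I)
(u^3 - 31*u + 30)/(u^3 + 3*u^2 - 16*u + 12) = (u - 5)/(u - 2)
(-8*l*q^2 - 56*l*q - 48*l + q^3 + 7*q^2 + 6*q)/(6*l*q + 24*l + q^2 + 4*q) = (-8*l*q^2 - 56*l*q - 48*l + q^3 + 7*q^2 + 6*q)/(6*l*q + 24*l + q^2 + 4*q)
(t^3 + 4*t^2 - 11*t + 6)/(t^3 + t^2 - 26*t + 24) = (t - 1)/(t - 4)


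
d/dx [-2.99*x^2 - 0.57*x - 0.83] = -5.98*x - 0.57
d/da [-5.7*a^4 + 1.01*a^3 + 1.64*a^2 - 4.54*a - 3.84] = -22.8*a^3 + 3.03*a^2 + 3.28*a - 4.54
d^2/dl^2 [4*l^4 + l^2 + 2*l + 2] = 48*l^2 + 2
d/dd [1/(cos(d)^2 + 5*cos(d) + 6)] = (2*cos(d) + 5)*sin(d)/(cos(d)^2 + 5*cos(d) + 6)^2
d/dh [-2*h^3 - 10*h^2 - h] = -6*h^2 - 20*h - 1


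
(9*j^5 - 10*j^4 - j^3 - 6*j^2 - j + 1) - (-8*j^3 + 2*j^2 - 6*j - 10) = 9*j^5 - 10*j^4 + 7*j^3 - 8*j^2 + 5*j + 11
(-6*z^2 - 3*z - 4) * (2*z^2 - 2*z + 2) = -12*z^4 + 6*z^3 - 14*z^2 + 2*z - 8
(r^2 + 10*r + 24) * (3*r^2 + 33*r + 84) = 3*r^4 + 63*r^3 + 486*r^2 + 1632*r + 2016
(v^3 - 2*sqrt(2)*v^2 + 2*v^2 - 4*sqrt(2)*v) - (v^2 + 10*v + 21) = v^3 - 2*sqrt(2)*v^2 + v^2 - 10*v - 4*sqrt(2)*v - 21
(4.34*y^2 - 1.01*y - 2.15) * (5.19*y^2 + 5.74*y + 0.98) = 22.5246*y^4 + 19.6697*y^3 - 12.7027*y^2 - 13.3308*y - 2.107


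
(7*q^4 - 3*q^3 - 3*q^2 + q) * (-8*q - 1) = -56*q^5 + 17*q^4 + 27*q^3 - 5*q^2 - q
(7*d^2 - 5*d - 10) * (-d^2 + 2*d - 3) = -7*d^4 + 19*d^3 - 21*d^2 - 5*d + 30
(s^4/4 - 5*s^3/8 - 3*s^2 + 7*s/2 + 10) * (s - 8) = s^5/4 - 21*s^4/8 + 2*s^3 + 55*s^2/2 - 18*s - 80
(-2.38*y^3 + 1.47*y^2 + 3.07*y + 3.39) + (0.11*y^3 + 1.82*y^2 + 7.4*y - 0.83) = -2.27*y^3 + 3.29*y^2 + 10.47*y + 2.56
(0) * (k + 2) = 0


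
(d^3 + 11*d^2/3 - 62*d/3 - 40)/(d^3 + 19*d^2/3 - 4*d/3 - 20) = (3*d^2 - 7*d - 20)/(3*d^2 + d - 10)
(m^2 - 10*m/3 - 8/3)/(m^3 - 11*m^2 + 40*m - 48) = (m + 2/3)/(m^2 - 7*m + 12)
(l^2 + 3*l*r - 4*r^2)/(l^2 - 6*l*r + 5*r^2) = (-l - 4*r)/(-l + 5*r)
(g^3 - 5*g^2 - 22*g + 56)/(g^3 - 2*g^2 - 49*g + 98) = (g + 4)/(g + 7)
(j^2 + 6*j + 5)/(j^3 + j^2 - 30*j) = (j^2 + 6*j + 5)/(j*(j^2 + j - 30))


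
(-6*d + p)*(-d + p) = 6*d^2 - 7*d*p + p^2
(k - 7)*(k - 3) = k^2 - 10*k + 21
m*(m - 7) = m^2 - 7*m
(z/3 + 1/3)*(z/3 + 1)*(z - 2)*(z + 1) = z^4/9 + z^3/3 - z^2/3 - 11*z/9 - 2/3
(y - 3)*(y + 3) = y^2 - 9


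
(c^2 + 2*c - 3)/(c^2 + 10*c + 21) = (c - 1)/(c + 7)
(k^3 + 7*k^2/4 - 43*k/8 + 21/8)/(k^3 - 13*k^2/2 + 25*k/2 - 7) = (8*k^2 + 22*k - 21)/(4*(2*k^2 - 11*k + 14))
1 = 1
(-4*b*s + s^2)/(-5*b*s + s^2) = (4*b - s)/(5*b - s)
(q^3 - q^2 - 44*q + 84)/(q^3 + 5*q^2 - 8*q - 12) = (q^2 + q - 42)/(q^2 + 7*q + 6)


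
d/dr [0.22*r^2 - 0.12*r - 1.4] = 0.44*r - 0.12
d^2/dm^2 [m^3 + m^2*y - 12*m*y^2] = 6*m + 2*y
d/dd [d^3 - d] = 3*d^2 - 1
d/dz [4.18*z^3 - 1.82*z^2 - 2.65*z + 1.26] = 12.54*z^2 - 3.64*z - 2.65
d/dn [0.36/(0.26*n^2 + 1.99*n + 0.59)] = (-0.1872*n - 0.7164)/(0.26*n^2 + 1.99*n + 0.59)^2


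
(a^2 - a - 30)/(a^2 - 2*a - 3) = (-a^2 + a + 30)/(-a^2 + 2*a + 3)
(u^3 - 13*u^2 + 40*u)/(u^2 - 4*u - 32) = u*(u - 5)/(u + 4)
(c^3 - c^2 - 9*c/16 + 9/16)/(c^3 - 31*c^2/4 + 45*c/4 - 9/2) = (c + 3/4)/(c - 6)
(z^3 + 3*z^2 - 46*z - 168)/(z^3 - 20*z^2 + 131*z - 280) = (z^2 + 10*z + 24)/(z^2 - 13*z + 40)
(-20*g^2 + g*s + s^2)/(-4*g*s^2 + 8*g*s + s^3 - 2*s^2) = (5*g + s)/(s*(s - 2))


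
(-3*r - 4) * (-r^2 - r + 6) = 3*r^3 + 7*r^2 - 14*r - 24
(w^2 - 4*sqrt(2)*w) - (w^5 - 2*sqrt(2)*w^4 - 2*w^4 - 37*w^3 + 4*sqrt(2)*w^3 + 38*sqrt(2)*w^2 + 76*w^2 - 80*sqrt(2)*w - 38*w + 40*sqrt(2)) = -w^5 + 2*w^4 + 2*sqrt(2)*w^4 - 4*sqrt(2)*w^3 + 37*w^3 - 75*w^2 - 38*sqrt(2)*w^2 + 38*w + 76*sqrt(2)*w - 40*sqrt(2)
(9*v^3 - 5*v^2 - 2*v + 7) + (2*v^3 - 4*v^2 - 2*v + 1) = 11*v^3 - 9*v^2 - 4*v + 8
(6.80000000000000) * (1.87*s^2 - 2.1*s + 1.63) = 12.716*s^2 - 14.28*s + 11.084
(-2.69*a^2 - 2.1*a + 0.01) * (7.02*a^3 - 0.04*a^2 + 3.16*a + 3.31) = -18.8838*a^5 - 14.6344*a^4 - 8.3462*a^3 - 15.5403*a^2 - 6.9194*a + 0.0331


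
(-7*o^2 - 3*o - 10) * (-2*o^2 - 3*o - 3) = 14*o^4 + 27*o^3 + 50*o^2 + 39*o + 30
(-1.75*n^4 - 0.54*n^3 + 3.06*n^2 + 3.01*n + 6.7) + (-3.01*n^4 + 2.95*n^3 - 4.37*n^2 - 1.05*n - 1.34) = -4.76*n^4 + 2.41*n^3 - 1.31*n^2 + 1.96*n + 5.36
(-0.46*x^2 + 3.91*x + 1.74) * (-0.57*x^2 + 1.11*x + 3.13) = 0.2622*x^4 - 2.7393*x^3 + 1.9085*x^2 + 14.1697*x + 5.4462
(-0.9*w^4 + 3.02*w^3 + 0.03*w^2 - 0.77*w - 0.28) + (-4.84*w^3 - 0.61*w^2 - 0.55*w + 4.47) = -0.9*w^4 - 1.82*w^3 - 0.58*w^2 - 1.32*w + 4.19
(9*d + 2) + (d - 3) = 10*d - 1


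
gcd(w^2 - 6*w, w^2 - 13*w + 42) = w - 6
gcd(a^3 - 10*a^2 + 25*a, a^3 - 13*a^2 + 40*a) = a^2 - 5*a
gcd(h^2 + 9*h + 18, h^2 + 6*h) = h + 6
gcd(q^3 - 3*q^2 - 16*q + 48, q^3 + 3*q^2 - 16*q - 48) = q^2 - 16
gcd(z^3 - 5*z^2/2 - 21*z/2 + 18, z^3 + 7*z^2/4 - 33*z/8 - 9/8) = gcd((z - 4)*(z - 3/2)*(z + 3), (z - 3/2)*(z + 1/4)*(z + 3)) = z^2 + 3*z/2 - 9/2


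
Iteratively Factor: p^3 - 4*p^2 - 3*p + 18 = (p - 3)*(p^2 - p - 6) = (p - 3)*(p + 2)*(p - 3)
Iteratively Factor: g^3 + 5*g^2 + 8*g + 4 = (g + 2)*(g^2 + 3*g + 2) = (g + 1)*(g + 2)*(g + 2)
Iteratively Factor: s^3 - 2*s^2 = (s)*(s^2 - 2*s) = s*(s - 2)*(s)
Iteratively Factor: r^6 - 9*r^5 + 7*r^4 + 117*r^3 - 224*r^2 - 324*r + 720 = (r + 2)*(r^5 - 11*r^4 + 29*r^3 + 59*r^2 - 342*r + 360) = (r - 5)*(r + 2)*(r^4 - 6*r^3 - r^2 + 54*r - 72) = (r - 5)*(r - 2)*(r + 2)*(r^3 - 4*r^2 - 9*r + 36) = (r - 5)*(r - 3)*(r - 2)*(r + 2)*(r^2 - r - 12) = (r - 5)*(r - 3)*(r - 2)*(r + 2)*(r + 3)*(r - 4)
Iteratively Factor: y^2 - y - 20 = (y + 4)*(y - 5)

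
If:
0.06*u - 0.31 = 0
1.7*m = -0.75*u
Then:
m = -2.28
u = 5.17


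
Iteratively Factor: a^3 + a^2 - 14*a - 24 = (a + 3)*(a^2 - 2*a - 8) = (a + 2)*(a + 3)*(a - 4)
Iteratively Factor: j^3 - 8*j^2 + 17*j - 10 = (j - 5)*(j^2 - 3*j + 2) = (j - 5)*(j - 2)*(j - 1)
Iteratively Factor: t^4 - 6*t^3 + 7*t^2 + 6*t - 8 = (t - 4)*(t^3 - 2*t^2 - t + 2) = (t - 4)*(t + 1)*(t^2 - 3*t + 2) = (t - 4)*(t - 1)*(t + 1)*(t - 2)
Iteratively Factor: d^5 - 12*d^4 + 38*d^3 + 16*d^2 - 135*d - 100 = (d - 5)*(d^4 - 7*d^3 + 3*d^2 + 31*d + 20) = (d - 5)*(d - 4)*(d^3 - 3*d^2 - 9*d - 5) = (d - 5)^2*(d - 4)*(d^2 + 2*d + 1) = (d - 5)^2*(d - 4)*(d + 1)*(d + 1)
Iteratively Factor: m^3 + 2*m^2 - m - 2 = (m + 2)*(m^2 - 1) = (m - 1)*(m + 2)*(m + 1)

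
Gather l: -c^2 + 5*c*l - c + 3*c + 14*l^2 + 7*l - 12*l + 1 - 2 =-c^2 + 2*c + 14*l^2 + l*(5*c - 5) - 1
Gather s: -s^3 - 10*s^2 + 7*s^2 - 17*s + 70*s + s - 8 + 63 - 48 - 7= -s^3 - 3*s^2 + 54*s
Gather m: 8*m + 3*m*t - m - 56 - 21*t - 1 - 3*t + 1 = m*(3*t + 7) - 24*t - 56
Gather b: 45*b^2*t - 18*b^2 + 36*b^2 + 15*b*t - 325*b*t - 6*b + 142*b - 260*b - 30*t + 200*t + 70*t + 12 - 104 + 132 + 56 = b^2*(45*t + 18) + b*(-310*t - 124) + 240*t + 96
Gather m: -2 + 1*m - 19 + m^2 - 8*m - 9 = m^2 - 7*m - 30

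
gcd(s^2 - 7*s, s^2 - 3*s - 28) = s - 7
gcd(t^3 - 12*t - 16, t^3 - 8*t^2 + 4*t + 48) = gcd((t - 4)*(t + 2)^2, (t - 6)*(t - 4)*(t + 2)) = t^2 - 2*t - 8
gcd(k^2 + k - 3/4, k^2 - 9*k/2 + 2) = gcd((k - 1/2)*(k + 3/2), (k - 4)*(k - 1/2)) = k - 1/2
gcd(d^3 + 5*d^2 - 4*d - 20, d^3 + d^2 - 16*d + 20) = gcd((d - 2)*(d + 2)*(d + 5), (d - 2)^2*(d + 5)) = d^2 + 3*d - 10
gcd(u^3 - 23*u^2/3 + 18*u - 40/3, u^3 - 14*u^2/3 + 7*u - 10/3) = u^2 - 11*u/3 + 10/3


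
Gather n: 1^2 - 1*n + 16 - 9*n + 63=80 - 10*n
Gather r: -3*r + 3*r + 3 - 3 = 0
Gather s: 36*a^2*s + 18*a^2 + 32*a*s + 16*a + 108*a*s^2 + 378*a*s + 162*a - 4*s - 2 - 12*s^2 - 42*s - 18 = 18*a^2 + 178*a + s^2*(108*a - 12) + s*(36*a^2 + 410*a - 46) - 20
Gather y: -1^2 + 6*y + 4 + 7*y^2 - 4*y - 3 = 7*y^2 + 2*y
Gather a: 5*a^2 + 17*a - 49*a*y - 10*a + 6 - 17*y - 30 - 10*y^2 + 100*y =5*a^2 + a*(7 - 49*y) - 10*y^2 + 83*y - 24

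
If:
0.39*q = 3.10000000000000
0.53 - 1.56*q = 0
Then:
No Solution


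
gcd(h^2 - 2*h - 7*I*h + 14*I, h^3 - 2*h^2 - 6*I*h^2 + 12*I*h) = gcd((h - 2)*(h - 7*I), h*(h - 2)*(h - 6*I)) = h - 2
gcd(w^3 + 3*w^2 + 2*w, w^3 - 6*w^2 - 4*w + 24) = w + 2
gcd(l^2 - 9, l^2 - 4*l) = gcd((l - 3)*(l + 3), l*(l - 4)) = 1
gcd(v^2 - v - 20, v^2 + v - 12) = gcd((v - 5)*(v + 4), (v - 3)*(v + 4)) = v + 4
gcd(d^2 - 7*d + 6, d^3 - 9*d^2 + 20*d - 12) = d^2 - 7*d + 6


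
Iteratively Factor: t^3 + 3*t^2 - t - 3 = (t + 1)*(t^2 + 2*t - 3) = (t + 1)*(t + 3)*(t - 1)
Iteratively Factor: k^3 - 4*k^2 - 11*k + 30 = (k - 5)*(k^2 + k - 6) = (k - 5)*(k + 3)*(k - 2)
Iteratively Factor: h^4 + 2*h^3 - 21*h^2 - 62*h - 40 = (h + 2)*(h^3 - 21*h - 20) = (h + 1)*(h + 2)*(h^2 - h - 20) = (h - 5)*(h + 1)*(h + 2)*(h + 4)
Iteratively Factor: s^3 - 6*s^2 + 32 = (s + 2)*(s^2 - 8*s + 16) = (s - 4)*(s + 2)*(s - 4)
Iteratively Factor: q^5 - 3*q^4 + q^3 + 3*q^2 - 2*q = (q - 1)*(q^4 - 2*q^3 - q^2 + 2*q) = (q - 1)*(q + 1)*(q^3 - 3*q^2 + 2*q) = (q - 1)^2*(q + 1)*(q^2 - 2*q) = q*(q - 1)^2*(q + 1)*(q - 2)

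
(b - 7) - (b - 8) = 1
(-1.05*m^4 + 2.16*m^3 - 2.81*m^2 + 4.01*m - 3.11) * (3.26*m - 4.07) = -3.423*m^5 + 11.3151*m^4 - 17.9518*m^3 + 24.5093*m^2 - 26.4593*m + 12.6577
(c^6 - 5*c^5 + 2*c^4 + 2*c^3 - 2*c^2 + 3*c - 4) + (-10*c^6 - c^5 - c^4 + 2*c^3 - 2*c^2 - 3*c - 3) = -9*c^6 - 6*c^5 + c^4 + 4*c^3 - 4*c^2 - 7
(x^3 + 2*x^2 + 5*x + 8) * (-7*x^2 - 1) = -7*x^5 - 14*x^4 - 36*x^3 - 58*x^2 - 5*x - 8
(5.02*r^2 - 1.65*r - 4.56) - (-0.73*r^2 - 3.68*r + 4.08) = 5.75*r^2 + 2.03*r - 8.64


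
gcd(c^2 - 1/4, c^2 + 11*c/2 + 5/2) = c + 1/2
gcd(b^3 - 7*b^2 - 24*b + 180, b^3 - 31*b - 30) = b^2 - b - 30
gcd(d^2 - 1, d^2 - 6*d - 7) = d + 1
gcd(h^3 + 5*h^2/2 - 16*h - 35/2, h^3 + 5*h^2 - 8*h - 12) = h + 1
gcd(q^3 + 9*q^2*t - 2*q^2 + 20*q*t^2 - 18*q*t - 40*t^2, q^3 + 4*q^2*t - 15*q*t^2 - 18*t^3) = 1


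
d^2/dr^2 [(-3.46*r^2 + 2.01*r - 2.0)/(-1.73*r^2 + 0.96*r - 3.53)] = (-0.538721999999993*r^3 - 90.864444*r^2 + 53.719614*r + 51.865252)/(5.177717*r^6 - 8.619552*r^5 + 36.477915*r^4 - 36.06048*r^3 + 74.431815*r^2 - 35.887392*r + 43.986977)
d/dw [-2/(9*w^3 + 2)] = 54*w^2/(9*w^3 + 2)^2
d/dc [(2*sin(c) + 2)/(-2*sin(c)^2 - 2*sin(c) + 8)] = (sin(c)^2 + 2*sin(c) + 5)*cos(c)/(sin(c)^2 + sin(c) - 4)^2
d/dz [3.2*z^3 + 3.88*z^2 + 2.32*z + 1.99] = 9.6*z^2 + 7.76*z + 2.32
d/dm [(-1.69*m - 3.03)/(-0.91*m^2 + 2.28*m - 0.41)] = (-1.5379*m^2 - 5.5146*m + 7.6013)/(0.8281*m^4 - 4.1496*m^3 + 5.9446*m^2 - 1.8696*m + 0.1681)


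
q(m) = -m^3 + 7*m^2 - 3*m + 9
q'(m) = -3*m^2 + 14*m - 3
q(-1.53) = 33.56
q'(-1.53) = -31.44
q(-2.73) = 89.71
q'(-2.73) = -63.58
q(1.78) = 20.20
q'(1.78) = 12.41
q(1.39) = 15.67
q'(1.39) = 10.66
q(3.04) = 36.48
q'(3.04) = 11.84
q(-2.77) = 92.27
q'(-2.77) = -64.80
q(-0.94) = 18.84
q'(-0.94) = -18.81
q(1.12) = 13.02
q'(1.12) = 8.92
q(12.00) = -747.00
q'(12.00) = -267.00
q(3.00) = 36.00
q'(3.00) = 12.00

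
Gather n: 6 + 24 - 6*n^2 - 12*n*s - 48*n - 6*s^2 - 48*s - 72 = -6*n^2 + n*(-12*s - 48) - 6*s^2 - 48*s - 42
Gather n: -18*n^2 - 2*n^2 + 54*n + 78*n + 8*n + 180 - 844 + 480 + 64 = -20*n^2 + 140*n - 120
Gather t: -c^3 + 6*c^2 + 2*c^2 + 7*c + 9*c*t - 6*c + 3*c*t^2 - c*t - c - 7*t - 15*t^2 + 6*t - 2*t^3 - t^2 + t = -c^3 + 8*c^2 + 8*c*t - 2*t^3 + t^2*(3*c - 16)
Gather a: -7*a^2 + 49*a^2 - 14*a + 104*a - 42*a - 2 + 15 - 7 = 42*a^2 + 48*a + 6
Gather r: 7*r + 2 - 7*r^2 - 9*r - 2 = -7*r^2 - 2*r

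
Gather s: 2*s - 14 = 2*s - 14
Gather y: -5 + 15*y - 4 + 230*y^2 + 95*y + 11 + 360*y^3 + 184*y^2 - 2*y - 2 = 360*y^3 + 414*y^2 + 108*y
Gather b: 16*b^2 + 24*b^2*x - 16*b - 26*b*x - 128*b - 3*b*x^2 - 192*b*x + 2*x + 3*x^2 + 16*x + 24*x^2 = b^2*(24*x + 16) + b*(-3*x^2 - 218*x - 144) + 27*x^2 + 18*x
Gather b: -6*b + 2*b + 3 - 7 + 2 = -4*b - 2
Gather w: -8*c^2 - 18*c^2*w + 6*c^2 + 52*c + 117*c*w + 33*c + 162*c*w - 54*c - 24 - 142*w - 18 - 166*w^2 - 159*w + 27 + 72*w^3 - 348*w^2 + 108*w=-2*c^2 + 31*c + 72*w^3 - 514*w^2 + w*(-18*c^2 + 279*c - 193) - 15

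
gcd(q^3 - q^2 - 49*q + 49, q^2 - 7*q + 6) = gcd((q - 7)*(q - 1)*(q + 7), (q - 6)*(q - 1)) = q - 1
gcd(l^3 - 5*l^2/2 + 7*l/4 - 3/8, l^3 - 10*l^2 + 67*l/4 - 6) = l^2 - 2*l + 3/4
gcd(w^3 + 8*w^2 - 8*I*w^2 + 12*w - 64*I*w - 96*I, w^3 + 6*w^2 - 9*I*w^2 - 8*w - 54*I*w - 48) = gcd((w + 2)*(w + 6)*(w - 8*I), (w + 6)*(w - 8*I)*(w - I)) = w^2 + w*(6 - 8*I) - 48*I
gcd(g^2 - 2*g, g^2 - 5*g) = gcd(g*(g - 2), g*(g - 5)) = g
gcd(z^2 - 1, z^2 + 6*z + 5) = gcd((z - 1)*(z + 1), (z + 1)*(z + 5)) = z + 1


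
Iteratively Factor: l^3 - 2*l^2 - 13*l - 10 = (l + 1)*(l^2 - 3*l - 10) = (l + 1)*(l + 2)*(l - 5)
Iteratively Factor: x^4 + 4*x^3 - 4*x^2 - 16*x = (x - 2)*(x^3 + 6*x^2 + 8*x) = (x - 2)*(x + 2)*(x^2 + 4*x) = (x - 2)*(x + 2)*(x + 4)*(x)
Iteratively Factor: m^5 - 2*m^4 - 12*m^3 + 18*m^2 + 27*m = (m - 3)*(m^4 + m^3 - 9*m^2 - 9*m) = (m - 3)^2*(m^3 + 4*m^2 + 3*m) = m*(m - 3)^2*(m^2 + 4*m + 3) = m*(m - 3)^2*(m + 3)*(m + 1)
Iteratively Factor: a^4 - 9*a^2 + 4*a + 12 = (a + 3)*(a^3 - 3*a^2 + 4) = (a - 2)*(a + 3)*(a^2 - a - 2) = (a - 2)^2*(a + 3)*(a + 1)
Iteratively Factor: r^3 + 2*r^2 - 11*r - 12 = (r + 1)*(r^2 + r - 12) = (r - 3)*(r + 1)*(r + 4)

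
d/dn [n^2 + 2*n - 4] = 2*n + 2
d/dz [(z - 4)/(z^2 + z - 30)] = (z^2 + z - (z - 4)*(2*z + 1) - 30)/(z^2 + z - 30)^2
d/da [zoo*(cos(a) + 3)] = zoo*sin(a)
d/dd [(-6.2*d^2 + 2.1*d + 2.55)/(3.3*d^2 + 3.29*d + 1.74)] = (-27.328*d^2 - 38.406*d - 4.7355)/(10.89*d^4 + 21.714*d^3 + 22.3081*d^2 + 11.4492*d + 3.0276)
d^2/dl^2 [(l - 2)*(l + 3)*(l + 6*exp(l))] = 6*l^2*exp(l) + 30*l*exp(l) + 6*l - 12*exp(l) + 2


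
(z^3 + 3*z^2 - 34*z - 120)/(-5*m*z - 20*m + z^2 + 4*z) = (z^2 - z - 30)/(-5*m + z)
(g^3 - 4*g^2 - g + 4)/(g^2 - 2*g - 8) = (g^2 - 1)/(g + 2)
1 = 1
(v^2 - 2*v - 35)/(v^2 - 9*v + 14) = (v + 5)/(v - 2)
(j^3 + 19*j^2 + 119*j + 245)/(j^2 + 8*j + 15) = (j^2 + 14*j + 49)/(j + 3)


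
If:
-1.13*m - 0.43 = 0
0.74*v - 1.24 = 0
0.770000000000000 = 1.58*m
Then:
No Solution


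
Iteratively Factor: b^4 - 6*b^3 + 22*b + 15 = (b + 1)*(b^3 - 7*b^2 + 7*b + 15) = (b - 3)*(b + 1)*(b^2 - 4*b - 5) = (b - 5)*(b - 3)*(b + 1)*(b + 1)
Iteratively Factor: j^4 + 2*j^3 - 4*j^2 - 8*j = (j)*(j^3 + 2*j^2 - 4*j - 8) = j*(j - 2)*(j^2 + 4*j + 4) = j*(j - 2)*(j + 2)*(j + 2)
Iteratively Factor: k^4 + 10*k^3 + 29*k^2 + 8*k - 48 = (k + 3)*(k^3 + 7*k^2 + 8*k - 16) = (k + 3)*(k + 4)*(k^2 + 3*k - 4) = (k + 3)*(k + 4)^2*(k - 1)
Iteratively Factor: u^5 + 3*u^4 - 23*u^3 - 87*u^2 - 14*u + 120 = (u + 4)*(u^4 - u^3 - 19*u^2 - 11*u + 30) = (u + 3)*(u + 4)*(u^3 - 4*u^2 - 7*u + 10) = (u - 1)*(u + 3)*(u + 4)*(u^2 - 3*u - 10) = (u - 5)*(u - 1)*(u + 3)*(u + 4)*(u + 2)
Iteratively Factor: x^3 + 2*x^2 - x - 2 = (x - 1)*(x^2 + 3*x + 2) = (x - 1)*(x + 1)*(x + 2)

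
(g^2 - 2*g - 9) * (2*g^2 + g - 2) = 2*g^4 - 3*g^3 - 22*g^2 - 5*g + 18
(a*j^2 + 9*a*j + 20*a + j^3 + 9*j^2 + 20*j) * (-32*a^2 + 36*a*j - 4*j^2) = -32*a^3*j^2 - 288*a^3*j - 640*a^3 + 4*a^2*j^3 + 36*a^2*j^2 + 80*a^2*j + 32*a*j^4 + 288*a*j^3 + 640*a*j^2 - 4*j^5 - 36*j^4 - 80*j^3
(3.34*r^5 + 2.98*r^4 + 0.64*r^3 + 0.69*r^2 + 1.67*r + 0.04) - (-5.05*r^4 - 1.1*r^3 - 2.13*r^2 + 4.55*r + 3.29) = 3.34*r^5 + 8.03*r^4 + 1.74*r^3 + 2.82*r^2 - 2.88*r - 3.25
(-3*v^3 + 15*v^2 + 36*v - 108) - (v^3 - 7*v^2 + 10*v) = -4*v^3 + 22*v^2 + 26*v - 108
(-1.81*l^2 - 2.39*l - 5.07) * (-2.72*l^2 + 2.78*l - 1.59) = 4.9232*l^4 + 1.469*l^3 + 10.0241*l^2 - 10.2945*l + 8.0613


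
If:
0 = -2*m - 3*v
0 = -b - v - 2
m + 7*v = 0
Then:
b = -2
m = 0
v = 0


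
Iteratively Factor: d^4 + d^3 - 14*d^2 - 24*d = (d - 4)*(d^3 + 5*d^2 + 6*d) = d*(d - 4)*(d^2 + 5*d + 6) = d*(d - 4)*(d + 2)*(d + 3)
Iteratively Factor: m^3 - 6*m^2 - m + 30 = (m - 3)*(m^2 - 3*m - 10) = (m - 3)*(m + 2)*(m - 5)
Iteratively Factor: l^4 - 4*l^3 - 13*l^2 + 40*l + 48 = (l - 4)*(l^3 - 13*l - 12) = (l - 4)*(l + 1)*(l^2 - l - 12) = (l - 4)*(l + 1)*(l + 3)*(l - 4)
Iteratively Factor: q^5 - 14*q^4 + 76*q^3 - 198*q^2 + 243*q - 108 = (q - 1)*(q^4 - 13*q^3 + 63*q^2 - 135*q + 108) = (q - 3)*(q - 1)*(q^3 - 10*q^2 + 33*q - 36) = (q - 3)^2*(q - 1)*(q^2 - 7*q + 12) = (q - 3)^3*(q - 1)*(q - 4)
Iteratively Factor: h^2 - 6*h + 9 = (h - 3)*(h - 3)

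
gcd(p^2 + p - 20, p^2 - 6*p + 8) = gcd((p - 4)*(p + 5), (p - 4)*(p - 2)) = p - 4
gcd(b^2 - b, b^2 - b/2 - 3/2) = 1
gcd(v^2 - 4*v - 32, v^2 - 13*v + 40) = v - 8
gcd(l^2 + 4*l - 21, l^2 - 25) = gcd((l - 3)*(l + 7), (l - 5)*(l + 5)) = 1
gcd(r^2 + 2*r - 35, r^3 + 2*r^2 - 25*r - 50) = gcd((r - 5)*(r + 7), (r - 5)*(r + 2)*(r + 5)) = r - 5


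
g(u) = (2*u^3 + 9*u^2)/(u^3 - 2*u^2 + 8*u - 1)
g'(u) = (6*u^2 + 18*u)/(u^3 - 2*u^2 + 8*u - 1) + (2*u^3 + 9*u^2)*(-3*u^2 + 4*u - 8)/(u^3 - 2*u^2 + 8*u - 1)^2 = u*(-13*u^3 + 32*u^2 + 66*u - 18)/(u^6 - 4*u^5 + 20*u^4 - 34*u^3 + 68*u^2 - 16*u + 1)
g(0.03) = -0.01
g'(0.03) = -0.83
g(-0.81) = -0.52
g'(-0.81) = 0.41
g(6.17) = 3.92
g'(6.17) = -0.21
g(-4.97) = 0.11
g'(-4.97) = -0.22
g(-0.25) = -0.17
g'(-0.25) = 0.82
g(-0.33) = -0.23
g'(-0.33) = 0.78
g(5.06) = 4.15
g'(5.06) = -0.20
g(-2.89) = -0.41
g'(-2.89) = -0.25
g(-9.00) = 0.76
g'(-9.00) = -0.11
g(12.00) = 3.10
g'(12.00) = -0.09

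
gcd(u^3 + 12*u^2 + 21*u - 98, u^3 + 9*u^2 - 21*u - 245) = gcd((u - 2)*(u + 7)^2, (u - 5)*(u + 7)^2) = u^2 + 14*u + 49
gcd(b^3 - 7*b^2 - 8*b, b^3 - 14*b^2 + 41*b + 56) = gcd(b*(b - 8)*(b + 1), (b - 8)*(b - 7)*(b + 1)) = b^2 - 7*b - 8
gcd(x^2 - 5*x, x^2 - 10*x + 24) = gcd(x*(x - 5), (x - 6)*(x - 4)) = 1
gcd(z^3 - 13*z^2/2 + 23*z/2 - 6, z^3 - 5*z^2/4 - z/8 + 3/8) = z - 1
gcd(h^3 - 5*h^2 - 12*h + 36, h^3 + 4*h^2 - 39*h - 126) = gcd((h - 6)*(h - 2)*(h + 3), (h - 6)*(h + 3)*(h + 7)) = h^2 - 3*h - 18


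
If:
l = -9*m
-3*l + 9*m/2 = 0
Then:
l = 0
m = 0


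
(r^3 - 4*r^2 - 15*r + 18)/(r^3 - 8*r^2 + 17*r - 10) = (r^2 - 3*r - 18)/(r^2 - 7*r + 10)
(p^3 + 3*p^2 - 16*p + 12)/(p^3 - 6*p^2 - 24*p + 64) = (p^2 + 5*p - 6)/(p^2 - 4*p - 32)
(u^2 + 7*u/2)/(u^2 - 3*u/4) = 2*(2*u + 7)/(4*u - 3)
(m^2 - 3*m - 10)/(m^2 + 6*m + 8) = (m - 5)/(m + 4)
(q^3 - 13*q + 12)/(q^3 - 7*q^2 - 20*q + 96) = (q - 1)/(q - 8)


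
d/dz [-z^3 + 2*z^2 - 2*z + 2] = -3*z^2 + 4*z - 2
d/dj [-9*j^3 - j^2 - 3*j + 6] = -27*j^2 - 2*j - 3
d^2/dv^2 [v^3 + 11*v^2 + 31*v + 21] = 6*v + 22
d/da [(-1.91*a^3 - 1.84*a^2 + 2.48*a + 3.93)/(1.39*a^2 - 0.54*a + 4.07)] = (-2.6549*a^4 + 2.0628*a^3 - 25.7747*a^2 - 25.903*a + 12.2158)/(1.9321*a^4 - 1.5012*a^3 + 11.6062*a^2 - 4.3956*a + 16.5649)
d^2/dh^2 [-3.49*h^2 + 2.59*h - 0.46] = -6.98000000000000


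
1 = 1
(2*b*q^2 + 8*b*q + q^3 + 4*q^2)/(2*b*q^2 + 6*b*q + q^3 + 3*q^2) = (q + 4)/(q + 3)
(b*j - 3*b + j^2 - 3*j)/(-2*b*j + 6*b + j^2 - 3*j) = (-b - j)/(2*b - j)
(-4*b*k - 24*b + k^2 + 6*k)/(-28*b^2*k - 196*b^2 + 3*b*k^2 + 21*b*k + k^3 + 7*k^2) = (k + 6)/(7*b*k + 49*b + k^2 + 7*k)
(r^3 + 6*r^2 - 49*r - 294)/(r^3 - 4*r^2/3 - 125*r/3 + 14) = 3*(r + 7)/(3*r - 1)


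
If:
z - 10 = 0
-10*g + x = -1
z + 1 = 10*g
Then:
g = 11/10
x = 10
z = 10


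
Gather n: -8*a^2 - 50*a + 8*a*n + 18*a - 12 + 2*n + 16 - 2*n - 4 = -8*a^2 + 8*a*n - 32*a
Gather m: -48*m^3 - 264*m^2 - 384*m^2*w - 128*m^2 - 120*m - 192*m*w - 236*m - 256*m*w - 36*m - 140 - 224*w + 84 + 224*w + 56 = -48*m^3 + m^2*(-384*w - 392) + m*(-448*w - 392)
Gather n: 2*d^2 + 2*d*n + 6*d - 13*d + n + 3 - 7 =2*d^2 - 7*d + n*(2*d + 1) - 4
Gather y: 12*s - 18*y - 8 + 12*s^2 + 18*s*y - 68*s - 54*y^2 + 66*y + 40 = 12*s^2 - 56*s - 54*y^2 + y*(18*s + 48) + 32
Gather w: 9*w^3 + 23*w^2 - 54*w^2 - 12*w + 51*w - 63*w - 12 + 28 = 9*w^3 - 31*w^2 - 24*w + 16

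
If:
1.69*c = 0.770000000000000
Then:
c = 0.46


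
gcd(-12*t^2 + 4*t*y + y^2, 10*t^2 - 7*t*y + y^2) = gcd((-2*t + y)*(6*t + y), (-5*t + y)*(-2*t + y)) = -2*t + y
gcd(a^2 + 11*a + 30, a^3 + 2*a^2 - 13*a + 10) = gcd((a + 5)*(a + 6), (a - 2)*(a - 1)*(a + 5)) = a + 5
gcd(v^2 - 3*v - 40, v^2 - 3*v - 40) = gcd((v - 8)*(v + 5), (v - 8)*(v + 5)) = v^2 - 3*v - 40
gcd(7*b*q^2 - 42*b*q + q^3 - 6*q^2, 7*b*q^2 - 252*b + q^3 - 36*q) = 7*b*q - 42*b + q^2 - 6*q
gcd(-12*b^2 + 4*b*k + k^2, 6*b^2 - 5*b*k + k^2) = 2*b - k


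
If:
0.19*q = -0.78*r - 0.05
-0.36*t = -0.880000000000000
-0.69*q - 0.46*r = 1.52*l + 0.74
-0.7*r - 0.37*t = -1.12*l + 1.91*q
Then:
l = -0.22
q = -0.64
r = 0.09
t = 2.44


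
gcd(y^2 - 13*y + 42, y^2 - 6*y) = y - 6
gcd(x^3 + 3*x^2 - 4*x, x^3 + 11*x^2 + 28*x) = x^2 + 4*x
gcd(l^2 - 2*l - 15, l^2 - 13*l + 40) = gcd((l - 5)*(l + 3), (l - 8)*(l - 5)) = l - 5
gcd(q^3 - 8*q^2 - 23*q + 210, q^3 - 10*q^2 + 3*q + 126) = q^2 - 13*q + 42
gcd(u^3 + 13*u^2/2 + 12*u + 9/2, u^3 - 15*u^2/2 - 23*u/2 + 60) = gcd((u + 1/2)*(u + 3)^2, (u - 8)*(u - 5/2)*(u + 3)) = u + 3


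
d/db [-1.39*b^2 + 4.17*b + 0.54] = 4.17 - 2.78*b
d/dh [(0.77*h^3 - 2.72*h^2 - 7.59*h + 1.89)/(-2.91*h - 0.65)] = (-4.4814*h^3 + 6.4137*h^2 + 3.536*h + 10.4334)/(8.4681*h^2 + 3.783*h + 0.4225)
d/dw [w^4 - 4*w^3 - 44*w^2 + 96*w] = 4*w^3 - 12*w^2 - 88*w + 96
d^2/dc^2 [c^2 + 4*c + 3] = 2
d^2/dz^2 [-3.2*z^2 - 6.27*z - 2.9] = -6.40000000000000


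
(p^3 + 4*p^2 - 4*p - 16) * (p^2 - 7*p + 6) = p^5 - 3*p^4 - 26*p^3 + 36*p^2 + 88*p - 96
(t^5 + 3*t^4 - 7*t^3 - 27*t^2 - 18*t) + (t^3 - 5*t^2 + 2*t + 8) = t^5 + 3*t^4 - 6*t^3 - 32*t^2 - 16*t + 8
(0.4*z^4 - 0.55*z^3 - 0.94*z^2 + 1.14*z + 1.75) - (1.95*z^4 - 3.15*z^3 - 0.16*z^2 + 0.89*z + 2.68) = -1.55*z^4 + 2.6*z^3 - 0.78*z^2 + 0.25*z - 0.93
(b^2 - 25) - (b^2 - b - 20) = b - 5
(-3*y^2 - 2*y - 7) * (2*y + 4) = -6*y^3 - 16*y^2 - 22*y - 28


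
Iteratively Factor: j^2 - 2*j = (j)*(j - 2)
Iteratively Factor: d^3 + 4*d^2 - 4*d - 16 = (d - 2)*(d^2 + 6*d + 8) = (d - 2)*(d + 2)*(d + 4)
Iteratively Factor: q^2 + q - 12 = (q - 3)*(q + 4)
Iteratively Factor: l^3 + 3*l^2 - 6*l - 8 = (l + 4)*(l^2 - l - 2) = (l - 2)*(l + 4)*(l + 1)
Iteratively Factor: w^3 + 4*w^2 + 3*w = (w + 1)*(w^2 + 3*w) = (w + 1)*(w + 3)*(w)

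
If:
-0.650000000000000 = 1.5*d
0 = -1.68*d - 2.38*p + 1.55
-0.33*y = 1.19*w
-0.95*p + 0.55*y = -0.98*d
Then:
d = -0.43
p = 0.96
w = -0.67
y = 2.43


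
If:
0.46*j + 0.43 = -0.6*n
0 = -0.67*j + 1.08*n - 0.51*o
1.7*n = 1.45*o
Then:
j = -0.33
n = -0.46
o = -0.54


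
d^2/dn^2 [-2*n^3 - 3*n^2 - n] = -12*n - 6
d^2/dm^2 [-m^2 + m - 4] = -2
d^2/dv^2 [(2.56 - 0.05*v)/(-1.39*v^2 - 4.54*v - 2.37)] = ((6.6628 - 0.417*v)*(1.39*v^2 + 4.54*v + 2.37) + (0.05*v - 2.56)*(2.78*v + 4.54)*(5.56*v + 9.08))/(1.39*v^2 + 4.54*v + 2.37)^3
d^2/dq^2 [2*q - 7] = 0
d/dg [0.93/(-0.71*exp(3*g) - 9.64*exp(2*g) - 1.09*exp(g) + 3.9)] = (1.9809*exp(2*g) + 17.9304*exp(g) + 1.0137)*exp(g)/(0.71*exp(3*g) + 9.64*exp(2*g) + 1.09*exp(g) - 3.9)^2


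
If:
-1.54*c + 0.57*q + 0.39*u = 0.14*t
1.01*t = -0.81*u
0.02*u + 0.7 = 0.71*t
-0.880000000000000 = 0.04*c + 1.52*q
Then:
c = -0.60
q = -0.56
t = 0.95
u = -1.19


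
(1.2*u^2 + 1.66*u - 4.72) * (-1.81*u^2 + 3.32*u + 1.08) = -2.172*u^4 + 0.9794*u^3 + 15.3504*u^2 - 13.8776*u - 5.0976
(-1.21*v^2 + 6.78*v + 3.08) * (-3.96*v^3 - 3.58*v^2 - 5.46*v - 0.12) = 4.7916*v^5 - 22.517*v^4 - 29.8626*v^3 - 47.9*v^2 - 17.6304*v - 0.3696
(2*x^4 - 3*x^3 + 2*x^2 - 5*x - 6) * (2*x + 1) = 4*x^5 - 4*x^4 + x^3 - 8*x^2 - 17*x - 6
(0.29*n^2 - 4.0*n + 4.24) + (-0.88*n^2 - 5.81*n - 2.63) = -0.59*n^2 - 9.81*n + 1.61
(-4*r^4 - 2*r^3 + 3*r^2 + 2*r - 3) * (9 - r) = 4*r^5 - 34*r^4 - 21*r^3 + 25*r^2 + 21*r - 27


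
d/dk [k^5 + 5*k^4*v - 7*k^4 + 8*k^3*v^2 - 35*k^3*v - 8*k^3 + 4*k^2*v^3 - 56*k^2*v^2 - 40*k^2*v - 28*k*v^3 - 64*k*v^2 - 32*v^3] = 5*k^4 + 20*k^3*v - 28*k^3 + 24*k^2*v^2 - 105*k^2*v - 24*k^2 + 8*k*v^3 - 112*k*v^2 - 80*k*v - 28*v^3 - 64*v^2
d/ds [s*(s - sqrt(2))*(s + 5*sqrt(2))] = 3*s^2 + 8*sqrt(2)*s - 10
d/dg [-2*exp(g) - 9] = -2*exp(g)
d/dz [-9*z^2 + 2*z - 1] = 2 - 18*z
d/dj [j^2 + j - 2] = 2*j + 1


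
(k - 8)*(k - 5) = k^2 - 13*k + 40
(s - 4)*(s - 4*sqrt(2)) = s^2 - 4*sqrt(2)*s - 4*s + 16*sqrt(2)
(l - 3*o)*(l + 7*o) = l^2 + 4*l*o - 21*o^2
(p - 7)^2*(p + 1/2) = p^3 - 27*p^2/2 + 42*p + 49/2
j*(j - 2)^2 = j^3 - 4*j^2 + 4*j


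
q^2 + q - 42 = (q - 6)*(q + 7)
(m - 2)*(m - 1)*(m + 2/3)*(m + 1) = m^4 - 4*m^3/3 - 7*m^2/3 + 4*m/3 + 4/3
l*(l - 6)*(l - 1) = l^3 - 7*l^2 + 6*l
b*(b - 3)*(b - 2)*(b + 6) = b^4 + b^3 - 24*b^2 + 36*b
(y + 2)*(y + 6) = y^2 + 8*y + 12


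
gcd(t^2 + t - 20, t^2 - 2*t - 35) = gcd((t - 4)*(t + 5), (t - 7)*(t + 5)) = t + 5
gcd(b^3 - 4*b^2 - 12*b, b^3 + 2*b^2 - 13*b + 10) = 1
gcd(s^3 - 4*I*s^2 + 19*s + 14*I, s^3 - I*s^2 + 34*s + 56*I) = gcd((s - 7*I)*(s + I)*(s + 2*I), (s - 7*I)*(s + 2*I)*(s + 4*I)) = s^2 - 5*I*s + 14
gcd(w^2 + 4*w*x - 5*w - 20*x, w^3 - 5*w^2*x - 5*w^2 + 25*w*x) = w - 5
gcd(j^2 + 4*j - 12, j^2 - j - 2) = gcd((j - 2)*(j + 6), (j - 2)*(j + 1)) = j - 2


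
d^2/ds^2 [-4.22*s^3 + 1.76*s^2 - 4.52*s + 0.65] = 3.52 - 25.32*s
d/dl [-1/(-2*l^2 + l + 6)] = (1 - 4*l)/(-2*l^2 + l + 6)^2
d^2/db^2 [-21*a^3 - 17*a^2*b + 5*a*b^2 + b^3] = 10*a + 6*b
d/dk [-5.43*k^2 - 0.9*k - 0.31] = -10.86*k - 0.9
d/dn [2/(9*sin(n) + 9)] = -2*cos(n)/(9*(sin(n) + 1)^2)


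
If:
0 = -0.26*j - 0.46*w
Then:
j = -1.76923076923077*w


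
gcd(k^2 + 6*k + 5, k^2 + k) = k + 1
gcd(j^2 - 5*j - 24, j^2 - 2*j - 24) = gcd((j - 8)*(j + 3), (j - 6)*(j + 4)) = 1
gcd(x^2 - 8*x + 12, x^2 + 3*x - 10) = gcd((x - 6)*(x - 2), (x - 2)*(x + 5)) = x - 2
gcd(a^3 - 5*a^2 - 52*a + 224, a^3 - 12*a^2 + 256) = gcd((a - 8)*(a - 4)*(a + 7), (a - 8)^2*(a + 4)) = a - 8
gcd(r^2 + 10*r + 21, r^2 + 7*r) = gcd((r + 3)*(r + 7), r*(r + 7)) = r + 7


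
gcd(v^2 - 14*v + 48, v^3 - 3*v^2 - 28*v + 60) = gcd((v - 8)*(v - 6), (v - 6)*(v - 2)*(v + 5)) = v - 6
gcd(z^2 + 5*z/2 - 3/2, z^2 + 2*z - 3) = z + 3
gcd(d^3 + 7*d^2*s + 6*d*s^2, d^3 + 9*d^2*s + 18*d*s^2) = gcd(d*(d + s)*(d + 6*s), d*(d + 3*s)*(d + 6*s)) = d^2 + 6*d*s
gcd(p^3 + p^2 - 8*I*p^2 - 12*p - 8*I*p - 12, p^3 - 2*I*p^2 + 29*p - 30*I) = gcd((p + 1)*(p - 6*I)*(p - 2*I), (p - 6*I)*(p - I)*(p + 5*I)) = p - 6*I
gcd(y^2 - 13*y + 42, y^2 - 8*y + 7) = y - 7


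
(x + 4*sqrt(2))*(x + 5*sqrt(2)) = x^2 + 9*sqrt(2)*x + 40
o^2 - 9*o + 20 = (o - 5)*(o - 4)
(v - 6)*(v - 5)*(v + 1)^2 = v^4 - 9*v^3 + 9*v^2 + 49*v + 30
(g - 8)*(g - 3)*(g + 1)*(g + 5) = g^4 - 5*g^3 - 37*g^2 + 89*g + 120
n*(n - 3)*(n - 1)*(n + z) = n^4 + n^3*z - 4*n^3 - 4*n^2*z + 3*n^2 + 3*n*z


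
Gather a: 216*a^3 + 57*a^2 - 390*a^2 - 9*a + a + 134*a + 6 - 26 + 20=216*a^3 - 333*a^2 + 126*a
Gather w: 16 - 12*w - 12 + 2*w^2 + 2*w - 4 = 2*w^2 - 10*w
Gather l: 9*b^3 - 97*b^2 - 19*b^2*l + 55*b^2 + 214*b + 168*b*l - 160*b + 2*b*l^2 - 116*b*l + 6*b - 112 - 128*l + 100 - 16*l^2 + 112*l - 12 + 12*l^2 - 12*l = 9*b^3 - 42*b^2 + 60*b + l^2*(2*b - 4) + l*(-19*b^2 + 52*b - 28) - 24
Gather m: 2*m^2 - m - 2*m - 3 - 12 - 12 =2*m^2 - 3*m - 27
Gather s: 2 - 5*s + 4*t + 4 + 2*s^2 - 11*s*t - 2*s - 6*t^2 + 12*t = 2*s^2 + s*(-11*t - 7) - 6*t^2 + 16*t + 6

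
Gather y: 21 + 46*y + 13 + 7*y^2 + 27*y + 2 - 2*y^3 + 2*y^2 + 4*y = -2*y^3 + 9*y^2 + 77*y + 36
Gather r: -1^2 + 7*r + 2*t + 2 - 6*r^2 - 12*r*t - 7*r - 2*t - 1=-6*r^2 - 12*r*t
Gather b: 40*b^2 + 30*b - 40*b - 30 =40*b^2 - 10*b - 30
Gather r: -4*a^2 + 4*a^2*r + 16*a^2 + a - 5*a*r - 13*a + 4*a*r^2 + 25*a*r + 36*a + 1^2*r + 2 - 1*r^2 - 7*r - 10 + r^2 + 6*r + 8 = 12*a^2 + 4*a*r^2 + 24*a + r*(4*a^2 + 20*a)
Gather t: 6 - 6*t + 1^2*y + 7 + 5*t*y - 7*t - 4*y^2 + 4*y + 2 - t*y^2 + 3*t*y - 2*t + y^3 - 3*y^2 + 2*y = t*(-y^2 + 8*y - 15) + y^3 - 7*y^2 + 7*y + 15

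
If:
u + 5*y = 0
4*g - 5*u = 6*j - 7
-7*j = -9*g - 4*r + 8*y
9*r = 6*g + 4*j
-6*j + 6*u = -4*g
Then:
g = 3423/12155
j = 10017/12155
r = 518/935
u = 7/11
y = -7/55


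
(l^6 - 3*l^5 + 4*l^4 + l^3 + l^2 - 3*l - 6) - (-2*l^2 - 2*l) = l^6 - 3*l^5 + 4*l^4 + l^3 + 3*l^2 - l - 6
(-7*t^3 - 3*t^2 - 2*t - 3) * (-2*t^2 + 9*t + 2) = 14*t^5 - 57*t^4 - 37*t^3 - 18*t^2 - 31*t - 6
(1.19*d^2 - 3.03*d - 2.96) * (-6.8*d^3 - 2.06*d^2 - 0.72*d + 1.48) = -8.092*d^5 + 18.1526*d^4 + 25.513*d^3 + 10.0404*d^2 - 2.3532*d - 4.3808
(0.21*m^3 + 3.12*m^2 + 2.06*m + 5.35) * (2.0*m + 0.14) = 0.42*m^4 + 6.2694*m^3 + 4.5568*m^2 + 10.9884*m + 0.749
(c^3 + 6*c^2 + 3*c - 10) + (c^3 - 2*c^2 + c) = 2*c^3 + 4*c^2 + 4*c - 10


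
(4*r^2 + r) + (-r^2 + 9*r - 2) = 3*r^2 + 10*r - 2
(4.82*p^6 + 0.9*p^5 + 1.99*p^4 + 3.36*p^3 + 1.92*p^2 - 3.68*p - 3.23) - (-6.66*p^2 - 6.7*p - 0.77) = 4.82*p^6 + 0.9*p^5 + 1.99*p^4 + 3.36*p^3 + 8.58*p^2 + 3.02*p - 2.46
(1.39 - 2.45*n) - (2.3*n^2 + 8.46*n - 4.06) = -2.3*n^2 - 10.91*n + 5.45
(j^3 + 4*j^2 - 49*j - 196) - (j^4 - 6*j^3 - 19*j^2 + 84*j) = -j^4 + 7*j^3 + 23*j^2 - 133*j - 196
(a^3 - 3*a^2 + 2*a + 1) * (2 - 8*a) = -8*a^4 + 26*a^3 - 22*a^2 - 4*a + 2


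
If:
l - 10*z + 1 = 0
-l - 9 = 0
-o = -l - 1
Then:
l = -9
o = -8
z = -4/5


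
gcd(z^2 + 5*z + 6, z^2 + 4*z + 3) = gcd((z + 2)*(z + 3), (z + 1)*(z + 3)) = z + 3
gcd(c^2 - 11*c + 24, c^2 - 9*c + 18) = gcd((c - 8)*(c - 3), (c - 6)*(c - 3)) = c - 3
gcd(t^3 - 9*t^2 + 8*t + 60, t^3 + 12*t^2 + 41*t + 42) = t + 2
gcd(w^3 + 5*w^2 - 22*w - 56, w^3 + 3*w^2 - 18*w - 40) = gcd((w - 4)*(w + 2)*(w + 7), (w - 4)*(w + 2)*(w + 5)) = w^2 - 2*w - 8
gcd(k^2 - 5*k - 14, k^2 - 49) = k - 7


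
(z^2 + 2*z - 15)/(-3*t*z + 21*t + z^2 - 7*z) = (-z^2 - 2*z + 15)/(3*t*z - 21*t - z^2 + 7*z)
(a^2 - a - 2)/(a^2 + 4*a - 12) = (a + 1)/(a + 6)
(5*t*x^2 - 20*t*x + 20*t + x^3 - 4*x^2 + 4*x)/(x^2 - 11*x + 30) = (5*t*x^2 - 20*t*x + 20*t + x^3 - 4*x^2 + 4*x)/(x^2 - 11*x + 30)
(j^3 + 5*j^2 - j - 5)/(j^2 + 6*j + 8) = (j^3 + 5*j^2 - j - 5)/(j^2 + 6*j + 8)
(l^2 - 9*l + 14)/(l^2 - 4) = (l - 7)/(l + 2)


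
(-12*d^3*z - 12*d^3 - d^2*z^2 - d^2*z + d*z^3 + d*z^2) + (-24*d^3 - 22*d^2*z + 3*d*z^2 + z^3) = -12*d^3*z - 36*d^3 - d^2*z^2 - 23*d^2*z + d*z^3 + 4*d*z^2 + z^3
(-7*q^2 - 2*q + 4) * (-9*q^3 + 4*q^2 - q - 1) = 63*q^5 - 10*q^4 - 37*q^3 + 25*q^2 - 2*q - 4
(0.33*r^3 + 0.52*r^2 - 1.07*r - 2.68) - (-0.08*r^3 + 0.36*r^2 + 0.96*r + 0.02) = 0.41*r^3 + 0.16*r^2 - 2.03*r - 2.7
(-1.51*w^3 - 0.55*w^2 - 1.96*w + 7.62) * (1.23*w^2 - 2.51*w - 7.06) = -1.8573*w^5 + 3.1136*w^4 + 9.6303*w^3 + 18.1752*w^2 - 5.2886*w - 53.7972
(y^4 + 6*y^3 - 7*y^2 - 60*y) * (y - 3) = y^5 + 3*y^4 - 25*y^3 - 39*y^2 + 180*y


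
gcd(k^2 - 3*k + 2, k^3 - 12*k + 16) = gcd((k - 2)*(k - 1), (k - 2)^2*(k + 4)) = k - 2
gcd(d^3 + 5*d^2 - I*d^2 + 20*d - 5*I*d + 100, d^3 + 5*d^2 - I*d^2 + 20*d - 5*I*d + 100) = d^3 + d^2*(5 - I) + d*(20 - 5*I) + 100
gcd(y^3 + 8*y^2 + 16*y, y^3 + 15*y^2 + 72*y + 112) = y^2 + 8*y + 16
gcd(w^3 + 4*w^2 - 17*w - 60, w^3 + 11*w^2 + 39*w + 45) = w^2 + 8*w + 15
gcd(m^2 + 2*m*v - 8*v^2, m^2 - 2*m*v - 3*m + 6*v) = -m + 2*v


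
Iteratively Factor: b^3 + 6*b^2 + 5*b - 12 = (b - 1)*(b^2 + 7*b + 12) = (b - 1)*(b + 3)*(b + 4)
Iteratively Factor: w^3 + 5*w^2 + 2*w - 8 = (w + 2)*(w^2 + 3*w - 4) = (w - 1)*(w + 2)*(w + 4)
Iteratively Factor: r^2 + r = (r + 1)*(r)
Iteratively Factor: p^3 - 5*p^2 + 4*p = (p - 4)*(p^2 - p) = (p - 4)*(p - 1)*(p)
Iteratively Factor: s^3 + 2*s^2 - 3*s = (s + 3)*(s^2 - s) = s*(s + 3)*(s - 1)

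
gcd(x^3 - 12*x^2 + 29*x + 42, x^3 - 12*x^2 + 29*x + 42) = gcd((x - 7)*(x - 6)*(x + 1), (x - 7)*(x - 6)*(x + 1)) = x^3 - 12*x^2 + 29*x + 42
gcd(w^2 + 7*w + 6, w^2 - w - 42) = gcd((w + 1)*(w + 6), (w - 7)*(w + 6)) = w + 6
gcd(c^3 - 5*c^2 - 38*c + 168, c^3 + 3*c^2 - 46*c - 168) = c^2 - c - 42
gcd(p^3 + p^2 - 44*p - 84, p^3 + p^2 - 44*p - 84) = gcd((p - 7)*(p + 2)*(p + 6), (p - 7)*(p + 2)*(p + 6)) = p^3 + p^2 - 44*p - 84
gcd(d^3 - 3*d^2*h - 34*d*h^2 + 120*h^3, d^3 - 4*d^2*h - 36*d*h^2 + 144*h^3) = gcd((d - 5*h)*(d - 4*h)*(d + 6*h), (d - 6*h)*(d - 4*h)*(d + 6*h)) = d^2 + 2*d*h - 24*h^2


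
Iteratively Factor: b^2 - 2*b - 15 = (b + 3)*(b - 5)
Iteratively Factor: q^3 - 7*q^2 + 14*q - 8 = (q - 2)*(q^2 - 5*q + 4) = (q - 4)*(q - 2)*(q - 1)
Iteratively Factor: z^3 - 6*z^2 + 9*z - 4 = (z - 4)*(z^2 - 2*z + 1) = (z - 4)*(z - 1)*(z - 1)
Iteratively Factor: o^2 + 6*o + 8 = (o + 2)*(o + 4)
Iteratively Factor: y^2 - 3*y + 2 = (y - 2)*(y - 1)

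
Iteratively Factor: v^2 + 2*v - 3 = (v - 1)*(v + 3)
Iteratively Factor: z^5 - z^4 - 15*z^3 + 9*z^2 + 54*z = (z + 2)*(z^4 - 3*z^3 - 9*z^2 + 27*z) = (z + 2)*(z + 3)*(z^3 - 6*z^2 + 9*z) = z*(z + 2)*(z + 3)*(z^2 - 6*z + 9) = z*(z - 3)*(z + 2)*(z + 3)*(z - 3)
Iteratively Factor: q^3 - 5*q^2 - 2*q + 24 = (q - 3)*(q^2 - 2*q - 8) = (q - 4)*(q - 3)*(q + 2)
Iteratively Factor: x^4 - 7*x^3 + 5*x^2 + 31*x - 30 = (x + 2)*(x^3 - 9*x^2 + 23*x - 15) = (x - 3)*(x + 2)*(x^2 - 6*x + 5) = (x - 3)*(x - 1)*(x + 2)*(x - 5)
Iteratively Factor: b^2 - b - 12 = (b - 4)*(b + 3)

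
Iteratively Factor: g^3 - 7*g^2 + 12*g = (g)*(g^2 - 7*g + 12) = g*(g - 4)*(g - 3)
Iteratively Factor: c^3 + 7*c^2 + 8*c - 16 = (c - 1)*(c^2 + 8*c + 16) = (c - 1)*(c + 4)*(c + 4)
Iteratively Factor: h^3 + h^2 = (h + 1)*(h^2) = h*(h + 1)*(h)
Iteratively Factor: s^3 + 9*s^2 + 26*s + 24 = (s + 4)*(s^2 + 5*s + 6) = (s + 2)*(s + 4)*(s + 3)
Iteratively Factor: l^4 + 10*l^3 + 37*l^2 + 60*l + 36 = (l + 2)*(l^3 + 8*l^2 + 21*l + 18) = (l + 2)*(l + 3)*(l^2 + 5*l + 6) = (l + 2)^2*(l + 3)*(l + 3)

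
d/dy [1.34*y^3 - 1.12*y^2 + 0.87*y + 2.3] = 4.02*y^2 - 2.24*y + 0.87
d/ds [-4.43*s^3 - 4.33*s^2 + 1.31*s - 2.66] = -13.29*s^2 - 8.66*s + 1.31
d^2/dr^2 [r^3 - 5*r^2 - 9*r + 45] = 6*r - 10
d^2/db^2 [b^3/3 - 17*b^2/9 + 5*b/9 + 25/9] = 2*b - 34/9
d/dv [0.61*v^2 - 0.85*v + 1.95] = 1.22*v - 0.85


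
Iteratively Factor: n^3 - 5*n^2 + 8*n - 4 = (n - 1)*(n^2 - 4*n + 4) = (n - 2)*(n - 1)*(n - 2)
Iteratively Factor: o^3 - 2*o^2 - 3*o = (o)*(o^2 - 2*o - 3) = o*(o - 3)*(o + 1)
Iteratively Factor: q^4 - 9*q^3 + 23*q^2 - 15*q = (q)*(q^3 - 9*q^2 + 23*q - 15) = q*(q - 3)*(q^2 - 6*q + 5) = q*(q - 5)*(q - 3)*(q - 1)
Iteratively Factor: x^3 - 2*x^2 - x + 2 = (x - 2)*(x^2 - 1) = (x - 2)*(x - 1)*(x + 1)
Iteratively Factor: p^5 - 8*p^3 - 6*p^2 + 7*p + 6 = (p + 2)*(p^4 - 2*p^3 - 4*p^2 + 2*p + 3) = (p + 1)*(p + 2)*(p^3 - 3*p^2 - p + 3) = (p + 1)^2*(p + 2)*(p^2 - 4*p + 3) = (p - 3)*(p + 1)^2*(p + 2)*(p - 1)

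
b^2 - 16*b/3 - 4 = (b - 6)*(b + 2/3)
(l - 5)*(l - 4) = l^2 - 9*l + 20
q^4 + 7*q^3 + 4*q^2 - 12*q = q*(q - 1)*(q + 2)*(q + 6)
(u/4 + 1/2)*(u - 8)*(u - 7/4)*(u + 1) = u^4/4 - 27*u^3/16 - 53*u^2/16 + 45*u/8 + 7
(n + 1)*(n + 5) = n^2 + 6*n + 5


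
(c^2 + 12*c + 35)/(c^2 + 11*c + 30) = (c + 7)/(c + 6)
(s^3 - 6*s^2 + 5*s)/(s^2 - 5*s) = s - 1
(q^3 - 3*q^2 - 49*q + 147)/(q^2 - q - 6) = (q^2 - 49)/(q + 2)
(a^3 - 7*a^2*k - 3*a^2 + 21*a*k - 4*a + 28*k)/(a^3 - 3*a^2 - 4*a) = (a - 7*k)/a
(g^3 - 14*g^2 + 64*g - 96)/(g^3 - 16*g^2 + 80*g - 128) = (g - 6)/(g - 8)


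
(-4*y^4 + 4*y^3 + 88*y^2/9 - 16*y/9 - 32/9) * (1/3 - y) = 4*y^5 - 16*y^4/3 - 76*y^3/9 + 136*y^2/27 + 80*y/27 - 32/27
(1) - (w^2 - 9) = 10 - w^2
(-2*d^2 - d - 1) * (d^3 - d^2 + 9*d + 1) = -2*d^5 + d^4 - 18*d^3 - 10*d^2 - 10*d - 1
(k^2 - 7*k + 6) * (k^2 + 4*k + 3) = k^4 - 3*k^3 - 19*k^2 + 3*k + 18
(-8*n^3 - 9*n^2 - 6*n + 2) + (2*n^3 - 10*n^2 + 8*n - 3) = -6*n^3 - 19*n^2 + 2*n - 1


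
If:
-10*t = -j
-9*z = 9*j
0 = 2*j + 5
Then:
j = -5/2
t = -1/4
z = 5/2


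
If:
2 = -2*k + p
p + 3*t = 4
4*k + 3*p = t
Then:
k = -1/2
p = 1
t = 1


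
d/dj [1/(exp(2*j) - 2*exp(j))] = 2*(1 - exp(j))*exp(-j)/(exp(j) - 2)^2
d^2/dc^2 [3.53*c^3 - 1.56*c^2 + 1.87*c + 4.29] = 21.18*c - 3.12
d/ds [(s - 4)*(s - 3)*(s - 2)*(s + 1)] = 4*s^3 - 24*s^2 + 34*s + 2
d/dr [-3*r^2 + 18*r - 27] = 18 - 6*r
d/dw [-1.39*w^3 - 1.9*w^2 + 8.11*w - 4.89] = -4.17*w^2 - 3.8*w + 8.11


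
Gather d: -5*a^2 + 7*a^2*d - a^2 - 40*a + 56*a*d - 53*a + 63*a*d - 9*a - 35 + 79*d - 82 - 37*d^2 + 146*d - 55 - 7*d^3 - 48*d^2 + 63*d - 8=-6*a^2 - 102*a - 7*d^3 - 85*d^2 + d*(7*a^2 + 119*a + 288) - 180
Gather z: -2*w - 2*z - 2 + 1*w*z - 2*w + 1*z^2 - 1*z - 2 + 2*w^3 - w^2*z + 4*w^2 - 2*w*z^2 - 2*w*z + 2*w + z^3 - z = 2*w^3 + 4*w^2 - 2*w + z^3 + z^2*(1 - 2*w) + z*(-w^2 - w - 4) - 4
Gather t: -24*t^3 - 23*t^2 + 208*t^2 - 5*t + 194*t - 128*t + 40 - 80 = -24*t^3 + 185*t^2 + 61*t - 40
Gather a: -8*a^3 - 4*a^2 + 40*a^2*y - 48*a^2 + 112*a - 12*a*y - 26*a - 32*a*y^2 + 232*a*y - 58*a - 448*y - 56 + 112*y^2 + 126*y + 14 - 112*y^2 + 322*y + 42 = -8*a^3 + a^2*(40*y - 52) + a*(-32*y^2 + 220*y + 28)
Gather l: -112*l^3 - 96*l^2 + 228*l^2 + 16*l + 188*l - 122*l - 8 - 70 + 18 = -112*l^3 + 132*l^2 + 82*l - 60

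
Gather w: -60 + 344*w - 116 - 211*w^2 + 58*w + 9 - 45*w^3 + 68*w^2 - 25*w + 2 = -45*w^3 - 143*w^2 + 377*w - 165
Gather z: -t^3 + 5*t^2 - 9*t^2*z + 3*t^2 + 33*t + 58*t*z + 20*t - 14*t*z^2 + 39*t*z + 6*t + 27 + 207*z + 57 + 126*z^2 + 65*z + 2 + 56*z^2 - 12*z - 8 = -t^3 + 8*t^2 + 59*t + z^2*(182 - 14*t) + z*(-9*t^2 + 97*t + 260) + 78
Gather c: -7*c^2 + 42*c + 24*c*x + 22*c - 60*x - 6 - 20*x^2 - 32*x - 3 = -7*c^2 + c*(24*x + 64) - 20*x^2 - 92*x - 9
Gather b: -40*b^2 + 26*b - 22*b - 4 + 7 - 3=-40*b^2 + 4*b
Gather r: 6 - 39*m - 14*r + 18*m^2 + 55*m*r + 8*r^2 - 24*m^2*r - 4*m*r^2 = 18*m^2 - 39*m + r^2*(8 - 4*m) + r*(-24*m^2 + 55*m - 14) + 6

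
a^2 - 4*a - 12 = (a - 6)*(a + 2)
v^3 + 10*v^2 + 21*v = v*(v + 3)*(v + 7)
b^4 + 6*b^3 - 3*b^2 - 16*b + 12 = (b - 1)^2*(b + 2)*(b + 6)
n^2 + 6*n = n*(n + 6)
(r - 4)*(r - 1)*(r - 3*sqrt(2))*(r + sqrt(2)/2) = r^4 - 5*r^3 - 5*sqrt(2)*r^3/2 + r^2 + 25*sqrt(2)*r^2/2 - 10*sqrt(2)*r + 15*r - 12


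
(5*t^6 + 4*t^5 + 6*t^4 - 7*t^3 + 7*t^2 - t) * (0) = 0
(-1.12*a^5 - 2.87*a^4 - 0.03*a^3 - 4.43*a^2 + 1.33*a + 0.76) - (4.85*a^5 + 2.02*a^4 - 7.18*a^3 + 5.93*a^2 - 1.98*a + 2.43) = -5.97*a^5 - 4.89*a^4 + 7.15*a^3 - 10.36*a^2 + 3.31*a - 1.67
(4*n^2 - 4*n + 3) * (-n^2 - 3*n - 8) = -4*n^4 - 8*n^3 - 23*n^2 + 23*n - 24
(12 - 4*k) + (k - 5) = 7 - 3*k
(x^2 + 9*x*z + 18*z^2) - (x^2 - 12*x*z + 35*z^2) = 21*x*z - 17*z^2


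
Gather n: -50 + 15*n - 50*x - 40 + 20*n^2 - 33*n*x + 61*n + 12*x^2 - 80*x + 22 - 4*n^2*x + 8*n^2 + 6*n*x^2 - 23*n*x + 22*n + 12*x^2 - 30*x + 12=n^2*(28 - 4*x) + n*(6*x^2 - 56*x + 98) + 24*x^2 - 160*x - 56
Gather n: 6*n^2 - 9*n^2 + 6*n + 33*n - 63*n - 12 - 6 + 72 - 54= -3*n^2 - 24*n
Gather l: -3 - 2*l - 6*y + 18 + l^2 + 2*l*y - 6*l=l^2 + l*(2*y - 8) - 6*y + 15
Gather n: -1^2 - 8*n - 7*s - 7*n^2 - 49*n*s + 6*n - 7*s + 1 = -7*n^2 + n*(-49*s - 2) - 14*s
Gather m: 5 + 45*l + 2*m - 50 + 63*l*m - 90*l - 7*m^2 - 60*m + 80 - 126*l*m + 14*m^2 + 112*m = -45*l + 7*m^2 + m*(54 - 63*l) + 35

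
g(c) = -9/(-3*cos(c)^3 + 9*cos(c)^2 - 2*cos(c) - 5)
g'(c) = -9*(-9*sin(c)*cos(c)^2 + 18*sin(c)*cos(c) - 2*sin(c))/(-3*cos(c)^3 + 9*cos(c)^2 - 2*cos(c) - 5)^2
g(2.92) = -1.08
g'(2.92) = 0.81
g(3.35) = -1.07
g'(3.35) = -0.75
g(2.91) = -1.09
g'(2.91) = 0.85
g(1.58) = 1.81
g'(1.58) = 0.79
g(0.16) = 8.26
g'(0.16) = -8.46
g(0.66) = 3.69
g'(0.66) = -6.11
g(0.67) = 3.62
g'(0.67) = -5.96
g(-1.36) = 1.78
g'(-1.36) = 0.47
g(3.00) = -1.03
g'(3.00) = 0.48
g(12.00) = 4.32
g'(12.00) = 7.56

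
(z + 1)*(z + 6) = z^2 + 7*z + 6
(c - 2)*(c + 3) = c^2 + c - 6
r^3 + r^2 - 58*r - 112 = (r - 8)*(r + 2)*(r + 7)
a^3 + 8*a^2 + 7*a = a*(a + 1)*(a + 7)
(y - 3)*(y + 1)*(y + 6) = y^3 + 4*y^2 - 15*y - 18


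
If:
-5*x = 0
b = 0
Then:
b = 0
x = 0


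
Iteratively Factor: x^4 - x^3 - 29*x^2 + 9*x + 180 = (x + 4)*(x^3 - 5*x^2 - 9*x + 45) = (x - 5)*(x + 4)*(x^2 - 9) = (x - 5)*(x + 3)*(x + 4)*(x - 3)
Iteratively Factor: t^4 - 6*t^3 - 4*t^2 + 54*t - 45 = (t - 5)*(t^3 - t^2 - 9*t + 9) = (t - 5)*(t - 1)*(t^2 - 9) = (t - 5)*(t - 3)*(t - 1)*(t + 3)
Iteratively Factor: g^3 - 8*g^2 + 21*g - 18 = (g - 3)*(g^2 - 5*g + 6) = (g - 3)*(g - 2)*(g - 3)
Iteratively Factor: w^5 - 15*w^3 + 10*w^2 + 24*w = (w + 1)*(w^4 - w^3 - 14*w^2 + 24*w) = (w - 2)*(w + 1)*(w^3 + w^2 - 12*w) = (w - 3)*(w - 2)*(w + 1)*(w^2 + 4*w) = w*(w - 3)*(w - 2)*(w + 1)*(w + 4)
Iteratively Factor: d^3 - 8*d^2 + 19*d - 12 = (d - 1)*(d^2 - 7*d + 12) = (d - 4)*(d - 1)*(d - 3)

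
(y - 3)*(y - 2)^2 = y^3 - 7*y^2 + 16*y - 12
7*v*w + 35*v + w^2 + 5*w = (7*v + w)*(w + 5)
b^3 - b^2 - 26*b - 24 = (b - 6)*(b + 1)*(b + 4)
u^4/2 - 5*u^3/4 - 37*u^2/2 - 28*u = u*(u/2 + 1)*(u - 8)*(u + 7/2)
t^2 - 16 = (t - 4)*(t + 4)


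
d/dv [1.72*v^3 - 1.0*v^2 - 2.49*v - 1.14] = 5.16*v^2 - 2.0*v - 2.49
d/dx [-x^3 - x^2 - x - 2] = -3*x^2 - 2*x - 1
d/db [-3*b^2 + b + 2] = 1 - 6*b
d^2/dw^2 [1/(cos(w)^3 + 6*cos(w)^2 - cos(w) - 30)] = ((-cos(w) + 48*cos(2*w) + 9*cos(3*w))*(cos(w)^3 + 6*cos(w)^2 - cos(w) - 30)/4 + 2*(3*cos(w)^2 + 12*cos(w) - 1)^2*sin(w)^2)/(cos(w)^3 + 6*cos(w)^2 - cos(w) - 30)^3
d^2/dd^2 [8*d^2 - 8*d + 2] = 16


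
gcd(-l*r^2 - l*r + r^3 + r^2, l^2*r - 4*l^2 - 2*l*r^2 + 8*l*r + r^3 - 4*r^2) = -l + r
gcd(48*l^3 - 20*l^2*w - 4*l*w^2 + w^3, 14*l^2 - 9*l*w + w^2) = -2*l + w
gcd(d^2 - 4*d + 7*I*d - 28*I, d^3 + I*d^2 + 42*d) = d + 7*I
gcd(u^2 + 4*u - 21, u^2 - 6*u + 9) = u - 3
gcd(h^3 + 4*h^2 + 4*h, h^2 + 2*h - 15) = 1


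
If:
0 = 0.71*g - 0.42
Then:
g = 0.59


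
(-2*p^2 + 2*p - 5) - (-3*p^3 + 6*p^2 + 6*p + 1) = 3*p^3 - 8*p^2 - 4*p - 6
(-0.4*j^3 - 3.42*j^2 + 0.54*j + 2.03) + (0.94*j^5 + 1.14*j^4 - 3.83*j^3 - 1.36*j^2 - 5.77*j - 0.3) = 0.94*j^5 + 1.14*j^4 - 4.23*j^3 - 4.78*j^2 - 5.23*j + 1.73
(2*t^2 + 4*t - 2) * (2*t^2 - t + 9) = 4*t^4 + 6*t^3 + 10*t^2 + 38*t - 18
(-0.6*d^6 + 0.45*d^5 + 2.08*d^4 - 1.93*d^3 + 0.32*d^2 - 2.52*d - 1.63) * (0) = 0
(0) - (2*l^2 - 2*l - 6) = -2*l^2 + 2*l + 6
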